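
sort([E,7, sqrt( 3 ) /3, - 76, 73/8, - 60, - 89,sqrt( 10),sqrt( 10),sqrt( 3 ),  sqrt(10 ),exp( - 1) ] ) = [  -  89,-76, - 60,exp(  -  1),  sqrt( 3 )/3, sqrt( 3 ),E,  sqrt( 10 ),sqrt(10 ), sqrt( 10 ),7,  73/8]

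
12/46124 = 3/11531 =0.00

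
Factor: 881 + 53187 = 2^2*7^1 * 1931^1 =54068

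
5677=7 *811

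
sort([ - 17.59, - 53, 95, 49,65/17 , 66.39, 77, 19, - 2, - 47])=[ - 53, - 47, - 17.59, -2 , 65/17, 19, 49, 66.39,77 , 95]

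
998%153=80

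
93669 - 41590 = 52079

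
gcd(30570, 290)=10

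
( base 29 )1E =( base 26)1h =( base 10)43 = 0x2b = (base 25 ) 1i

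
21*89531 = 1880151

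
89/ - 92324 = -1  +  92235/92324 = - 0.00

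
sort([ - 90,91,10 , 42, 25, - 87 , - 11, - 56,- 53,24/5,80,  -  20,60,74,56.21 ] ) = [ - 90,-87, -56, - 53, - 20, - 11, 24/5,10,25,42,56.21,60, 74,80,91] 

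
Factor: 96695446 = 2^1*19^1*2544617^1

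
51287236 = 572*89663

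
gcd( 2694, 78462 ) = 6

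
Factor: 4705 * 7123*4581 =3^2*5^1*17^1*419^1 * 509^1*941^1 = 153526328415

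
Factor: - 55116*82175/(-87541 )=2^2*3^2*5^2*19^1*173^1*1531^1*87541^(-1 ) = 4529157300/87541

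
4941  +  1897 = 6838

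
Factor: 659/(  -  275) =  - 5^( - 2 )*11^( - 1)  *659^1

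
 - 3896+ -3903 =  -  7799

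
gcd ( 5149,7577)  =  1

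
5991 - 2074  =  3917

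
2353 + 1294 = 3647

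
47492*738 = 35049096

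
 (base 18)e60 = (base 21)ab3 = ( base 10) 4644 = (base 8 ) 11044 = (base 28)5PO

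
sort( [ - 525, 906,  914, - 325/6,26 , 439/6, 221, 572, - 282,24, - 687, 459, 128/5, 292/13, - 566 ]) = [ - 687 , - 566, - 525, - 282, - 325/6,292/13,24,  128/5, 26,  439/6, 221, 459,  572, 906, 914]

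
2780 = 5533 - 2753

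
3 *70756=212268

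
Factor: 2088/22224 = 87/926=2^( - 1)*3^1*29^1*463^(-1) 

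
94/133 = 94/133= 0.71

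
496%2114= 496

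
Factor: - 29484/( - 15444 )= 21/11 = 3^1*7^1 *11^( - 1)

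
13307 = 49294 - 35987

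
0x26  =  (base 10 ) 38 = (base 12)32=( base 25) 1D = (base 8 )46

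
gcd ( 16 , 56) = 8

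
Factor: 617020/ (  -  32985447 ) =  - 2^2*3^(-1)*5^1*11^ ( - 2 )*89^ ( - 1)*1021^ ( - 1 )*30851^1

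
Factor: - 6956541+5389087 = -2^1*7^1*103^1 * 1087^1 = -1567454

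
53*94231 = 4994243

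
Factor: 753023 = 753023^1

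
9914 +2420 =12334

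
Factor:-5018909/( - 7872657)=3^(-1)*7^1*13^ ( - 1 )*337^(-1)*599^( - 1)*716987^1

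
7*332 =2324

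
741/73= 741/73 = 10.15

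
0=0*638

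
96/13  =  96/13  =  7.38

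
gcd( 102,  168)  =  6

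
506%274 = 232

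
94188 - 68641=25547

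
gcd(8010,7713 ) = 9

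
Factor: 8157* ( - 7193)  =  -3^1 * 2719^1 * 7193^1 = -58673301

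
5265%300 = 165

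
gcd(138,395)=1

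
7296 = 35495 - 28199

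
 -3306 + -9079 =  - 12385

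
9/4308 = 3/1436 = 0.00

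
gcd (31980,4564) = 4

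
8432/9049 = 8432/9049 = 0.93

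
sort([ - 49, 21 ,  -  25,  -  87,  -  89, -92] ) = [- 92, - 89, - 87,-49, - 25,21 ] 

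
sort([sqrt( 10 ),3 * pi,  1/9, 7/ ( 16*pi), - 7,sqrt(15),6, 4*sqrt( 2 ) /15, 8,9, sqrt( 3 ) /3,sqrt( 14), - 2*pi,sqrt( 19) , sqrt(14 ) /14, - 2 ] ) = [-7, - 2*pi, -2, 1/9,7/(  16*pi ), sqrt( 14 )/14,4 * sqrt( 2 )/15, sqrt (3)/3, sqrt( 10),sqrt( 14 ),  sqrt( 15), sqrt( 19), 6,8, 9,3*pi]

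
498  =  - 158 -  - 656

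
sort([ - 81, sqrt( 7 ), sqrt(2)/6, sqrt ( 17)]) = [ - 81, sqrt (2 ) /6, sqrt (7), sqrt( 17) ] 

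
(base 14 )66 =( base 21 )46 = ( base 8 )132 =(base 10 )90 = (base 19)4e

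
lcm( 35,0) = 0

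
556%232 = 92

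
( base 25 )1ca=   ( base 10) 935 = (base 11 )780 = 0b1110100111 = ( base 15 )425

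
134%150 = 134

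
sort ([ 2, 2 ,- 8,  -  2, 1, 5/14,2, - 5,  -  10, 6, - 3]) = [-10, - 8,-5,-3, - 2, 5/14, 1, 2,2, 2,6]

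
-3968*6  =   -23808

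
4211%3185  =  1026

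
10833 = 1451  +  9382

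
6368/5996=1+93/1499 = 1.06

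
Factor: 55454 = 2^1 * 7^1*17^1*233^1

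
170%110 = 60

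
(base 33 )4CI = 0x12a2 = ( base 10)4770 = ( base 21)AH3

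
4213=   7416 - 3203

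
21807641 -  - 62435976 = 84243617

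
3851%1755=341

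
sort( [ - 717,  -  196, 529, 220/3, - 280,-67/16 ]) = [- 717,  -  280, - 196, - 67/16, 220/3, 529 ] 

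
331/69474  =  331/69474= 0.00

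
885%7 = 3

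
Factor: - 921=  - 3^1*307^1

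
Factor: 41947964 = 2^2*3137^1*3343^1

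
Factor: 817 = 19^1 *43^1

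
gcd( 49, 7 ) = 7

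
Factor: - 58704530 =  - 2^1*5^1*947^1*6199^1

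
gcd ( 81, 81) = 81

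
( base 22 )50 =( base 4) 1232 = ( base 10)110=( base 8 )156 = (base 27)42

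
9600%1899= 105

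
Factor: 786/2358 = 3^( - 1) = 1/3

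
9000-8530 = 470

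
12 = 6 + 6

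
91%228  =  91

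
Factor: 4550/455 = 10 = 2^1*5^1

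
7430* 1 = 7430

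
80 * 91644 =7331520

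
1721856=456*3776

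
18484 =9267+9217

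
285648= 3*95216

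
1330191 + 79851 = 1410042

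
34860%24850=10010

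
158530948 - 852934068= - 694403120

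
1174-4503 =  - 3329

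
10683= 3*3561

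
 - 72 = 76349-76421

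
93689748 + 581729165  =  675418913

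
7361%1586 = 1017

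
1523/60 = 1523/60 = 25.38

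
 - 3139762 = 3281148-6420910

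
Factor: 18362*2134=2^2*11^1*97^1*9181^1 = 39184508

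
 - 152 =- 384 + 232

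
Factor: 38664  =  2^3*3^3*179^1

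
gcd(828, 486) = 18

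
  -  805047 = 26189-831236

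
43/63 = 43/63  =  0.68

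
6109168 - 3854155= 2255013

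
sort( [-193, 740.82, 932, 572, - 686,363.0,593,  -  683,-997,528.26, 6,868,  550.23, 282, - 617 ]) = [ - 997, - 686, - 683, - 617,-193,  6, 282,363.0,528.26,550.23, 572,593,740.82,868,932] 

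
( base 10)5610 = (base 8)12752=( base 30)670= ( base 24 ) 9HI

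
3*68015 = 204045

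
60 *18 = 1080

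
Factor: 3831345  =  3^2*5^1*7^1*12163^1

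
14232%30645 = 14232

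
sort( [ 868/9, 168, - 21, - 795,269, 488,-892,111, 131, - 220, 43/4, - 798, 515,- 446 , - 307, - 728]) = [ - 892 ,-798, - 795, - 728 , - 446, - 307, - 220 , - 21, 43/4,868/9, 111, 131, 168,269,488, 515]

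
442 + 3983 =4425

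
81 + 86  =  167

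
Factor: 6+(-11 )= - 5 = - 5^1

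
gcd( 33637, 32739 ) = 1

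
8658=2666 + 5992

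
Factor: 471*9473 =4461783=   3^1*157^1*9473^1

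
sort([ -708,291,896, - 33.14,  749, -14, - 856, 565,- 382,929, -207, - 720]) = [ -856, - 720, - 708, - 382, - 207,-33.14, - 14,291, 565, 749,896,929] 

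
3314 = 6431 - 3117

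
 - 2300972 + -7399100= - 9700072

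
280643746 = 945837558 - 665193812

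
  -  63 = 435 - 498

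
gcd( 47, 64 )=1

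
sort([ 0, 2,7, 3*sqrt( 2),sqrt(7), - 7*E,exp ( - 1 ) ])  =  [ - 7 * E,0,exp(  -  1 ),2,sqrt( 7 ),3*sqrt( 2), 7] 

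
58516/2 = 29258 = 29258.00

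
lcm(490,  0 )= 0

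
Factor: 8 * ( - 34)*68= - 2^6*17^2   =  - 18496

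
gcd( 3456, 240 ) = 48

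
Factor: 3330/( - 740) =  - 9/2 = - 2^( - 1) * 3^2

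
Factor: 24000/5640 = 200/47 =2^3*5^2*47^( - 1)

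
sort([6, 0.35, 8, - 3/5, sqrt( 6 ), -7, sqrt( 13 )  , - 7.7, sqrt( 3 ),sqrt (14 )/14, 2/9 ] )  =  [ - 7.7,-7, - 3/5, 2/9, sqrt(14 )/14, 0.35,sqrt( 3 ),sqrt( 6), sqrt (13 ), 6, 8] 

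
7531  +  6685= 14216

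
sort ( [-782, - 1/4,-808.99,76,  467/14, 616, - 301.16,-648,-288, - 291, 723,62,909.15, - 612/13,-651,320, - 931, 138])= [-931 , - 808.99,  -  782,-651,-648 ,  -  301.16, - 291, - 288, - 612/13,-1/4,467/14,62,76 , 138, 320,616, 723,909.15] 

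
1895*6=11370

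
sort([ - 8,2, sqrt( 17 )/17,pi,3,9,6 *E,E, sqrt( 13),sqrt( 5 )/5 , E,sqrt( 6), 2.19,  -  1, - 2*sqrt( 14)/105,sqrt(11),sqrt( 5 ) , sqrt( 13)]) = [ - 8,  -  1,-2 * sqrt (14) /105,sqrt( 17 ) /17 , sqrt( 5 ) /5,2,2.19,sqrt( 5 ),  sqrt(6) , E,E,3,pi,sqrt( 11 ),sqrt( 13), sqrt(13),9,6*E] 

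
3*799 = 2397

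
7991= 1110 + 6881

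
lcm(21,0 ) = 0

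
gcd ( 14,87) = 1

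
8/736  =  1/92 = 0.01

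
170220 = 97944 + 72276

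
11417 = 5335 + 6082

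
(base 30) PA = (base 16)2F8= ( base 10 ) 760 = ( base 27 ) 114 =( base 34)MC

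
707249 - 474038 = 233211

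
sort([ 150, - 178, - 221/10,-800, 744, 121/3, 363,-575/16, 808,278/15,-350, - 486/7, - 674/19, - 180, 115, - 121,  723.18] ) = [ - 800, - 350, -180,-178, -121,  -  486/7, - 575/16,  -  674/19, - 221/10, 278/15, 121/3, 115,  150,363, 723.18,744, 808]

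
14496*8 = 115968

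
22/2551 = 22/2551 = 0.01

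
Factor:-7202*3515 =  - 25315030 = - 2^1*5^1 * 13^1 * 19^1*37^1*277^1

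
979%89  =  0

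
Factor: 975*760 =2^3*3^1*5^3*13^1* 19^1 = 741000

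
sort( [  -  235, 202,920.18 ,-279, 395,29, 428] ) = [ - 279, - 235, 29,202, 395,428,920.18 ] 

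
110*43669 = 4803590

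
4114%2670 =1444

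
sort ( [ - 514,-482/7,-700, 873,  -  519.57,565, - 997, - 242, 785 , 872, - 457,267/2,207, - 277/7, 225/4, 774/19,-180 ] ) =[ - 997, - 700, - 519.57, - 514 , - 457, - 242, - 180, - 482/7, - 277/7,774/19,225/4,267/2,207,  565, 785, 872,873]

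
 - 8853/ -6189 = 2951/2063 = 1.43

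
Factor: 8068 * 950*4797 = 36767086200 = 2^3*3^2 *5^2* 13^1*19^1*41^1 *2017^1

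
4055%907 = 427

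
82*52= 4264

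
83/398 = 83/398 = 0.21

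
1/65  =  1/65 = 0.02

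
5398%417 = 394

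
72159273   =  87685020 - 15525747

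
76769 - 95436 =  - 18667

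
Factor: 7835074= 2^1*13^1*301349^1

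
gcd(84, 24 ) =12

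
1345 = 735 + 610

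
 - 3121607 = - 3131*997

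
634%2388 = 634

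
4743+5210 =9953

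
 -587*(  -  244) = 143228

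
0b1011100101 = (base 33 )mf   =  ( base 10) 741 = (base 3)1000110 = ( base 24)16L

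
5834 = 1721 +4113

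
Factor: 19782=2^1*3^2*7^1*157^1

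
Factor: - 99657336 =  - 2^3*3^1*4152389^1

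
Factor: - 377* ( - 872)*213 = 2^3*3^1 * 13^1*29^1*71^1 * 109^1 = 70022472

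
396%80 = 76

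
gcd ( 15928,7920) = 88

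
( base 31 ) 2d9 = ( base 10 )2334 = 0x91e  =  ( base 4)210132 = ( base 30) 2ho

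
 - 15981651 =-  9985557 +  - 5996094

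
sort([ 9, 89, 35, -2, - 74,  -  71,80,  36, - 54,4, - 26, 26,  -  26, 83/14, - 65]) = [-74, - 71, - 65, - 54,-26, - 26,- 2, 4, 83/14, 9,  26, 35, 36,  80,89]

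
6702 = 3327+3375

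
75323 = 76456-1133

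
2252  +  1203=3455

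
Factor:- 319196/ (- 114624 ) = 2^(  -  4)*3^(- 2 )*401^1 = 401/144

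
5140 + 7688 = 12828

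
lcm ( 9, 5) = 45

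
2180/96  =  22 + 17/24=22.71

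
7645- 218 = 7427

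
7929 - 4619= 3310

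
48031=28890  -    -  19141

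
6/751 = 6/751 = 0.01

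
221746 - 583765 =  - 362019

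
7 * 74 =518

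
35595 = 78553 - 42958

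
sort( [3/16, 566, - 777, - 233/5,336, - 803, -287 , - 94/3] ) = [ - 803, - 777, - 287, - 233/5, - 94/3,3/16,  336,  566 ]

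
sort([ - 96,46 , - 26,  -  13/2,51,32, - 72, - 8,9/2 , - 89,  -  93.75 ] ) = [ - 96, - 93.75, - 89, -72, - 26, - 8, - 13/2,9/2,32,  46, 51]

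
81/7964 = 81/7964  =  0.01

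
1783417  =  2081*857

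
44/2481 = 44/2481 = 0.02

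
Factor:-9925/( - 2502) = 2^ ( - 1 )* 3^( - 2)* 5^2  *  139^( - 1)*397^1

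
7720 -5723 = 1997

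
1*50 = 50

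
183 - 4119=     -  3936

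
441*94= 41454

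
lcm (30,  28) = 420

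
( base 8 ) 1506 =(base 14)43c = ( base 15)3ad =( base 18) 2AA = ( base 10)838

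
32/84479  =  32/84479= 0.00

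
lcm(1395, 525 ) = 48825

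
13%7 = 6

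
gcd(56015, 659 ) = 659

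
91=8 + 83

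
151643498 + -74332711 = 77310787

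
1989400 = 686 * 2900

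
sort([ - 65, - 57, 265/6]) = [ - 65,  -  57,265/6]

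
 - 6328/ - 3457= 1 + 2871/3457 = 1.83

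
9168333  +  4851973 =14020306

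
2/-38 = -1/19 = - 0.05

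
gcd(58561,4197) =1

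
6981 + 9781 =16762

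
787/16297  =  787/16297 = 0.05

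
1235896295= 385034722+850861573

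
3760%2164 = 1596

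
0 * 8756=0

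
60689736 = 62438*972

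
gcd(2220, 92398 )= 2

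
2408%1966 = 442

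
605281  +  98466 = 703747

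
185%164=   21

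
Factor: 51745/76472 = 2^( - 3)*5^1*11^( - 2)*131^1  =  655/968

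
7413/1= 7413 = 7413.00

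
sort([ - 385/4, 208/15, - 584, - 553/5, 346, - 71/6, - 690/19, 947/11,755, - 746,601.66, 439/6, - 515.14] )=[ - 746,-584,- 515.14,-553/5, - 385/4, - 690/19 , - 71/6, 208/15, 439/6,947/11 , 346, 601.66,755 ] 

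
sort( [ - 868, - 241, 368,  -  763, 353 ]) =[-868, - 763,-241, 353,368]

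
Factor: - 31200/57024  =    -  2^(  -  1)*3^( - 3 )*5^2 * 11^ (  -  1 )*13^1 = -325/594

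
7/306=7/306 = 0.02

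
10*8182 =81820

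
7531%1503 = 16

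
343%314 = 29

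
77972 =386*202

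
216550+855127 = 1071677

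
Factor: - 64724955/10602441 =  - 21574985/3534147= - 3^( - 2 ) * 5^1 * 17^( - 1) * 29^1*23099^( - 1 ) * 148793^1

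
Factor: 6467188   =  2^2*7^1*13^1*109^1*163^1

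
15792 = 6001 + 9791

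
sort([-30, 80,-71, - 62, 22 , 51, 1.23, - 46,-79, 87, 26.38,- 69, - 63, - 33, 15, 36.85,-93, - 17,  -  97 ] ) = [ - 97, - 93,-79,- 71, - 69,-63, -62 , - 46,-33,- 30,-17 , 1.23, 15,22,  26.38, 36.85,  51,80,87 ] 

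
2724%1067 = 590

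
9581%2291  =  417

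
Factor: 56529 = 3^2*11^1  *  571^1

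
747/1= 747 = 747.00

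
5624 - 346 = 5278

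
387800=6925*56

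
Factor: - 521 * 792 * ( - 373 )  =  2^3 * 3^2*11^1*373^1*521^1  =  153911736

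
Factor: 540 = 2^2*3^3*5^1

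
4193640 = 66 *63540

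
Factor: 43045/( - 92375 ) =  - 5^( - 2 )*739^( - 1 ) * 8609^1 = - 8609/18475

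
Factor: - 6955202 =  - 2^1*1279^1*2719^1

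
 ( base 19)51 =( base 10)96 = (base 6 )240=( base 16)60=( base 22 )48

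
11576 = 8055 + 3521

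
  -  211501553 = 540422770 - 751924323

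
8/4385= 8/4385= 0.00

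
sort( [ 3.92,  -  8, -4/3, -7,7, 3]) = [-8, - 7, - 4/3, 3, 3.92, 7] 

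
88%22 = 0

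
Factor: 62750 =2^1*5^3 * 251^1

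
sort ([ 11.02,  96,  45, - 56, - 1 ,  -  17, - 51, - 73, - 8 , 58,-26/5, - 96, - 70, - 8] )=[ - 96, -73, - 70, - 56, - 51, - 17, - 8, - 8, - 26/5,-1,11.02,45,  58, 96] 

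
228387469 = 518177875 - 289790406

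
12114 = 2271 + 9843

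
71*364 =25844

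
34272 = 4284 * 8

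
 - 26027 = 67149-93176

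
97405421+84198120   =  181603541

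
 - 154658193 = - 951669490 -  - 797011297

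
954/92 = 477/46 = 10.37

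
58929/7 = 58929/7 = 8418.43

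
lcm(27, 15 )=135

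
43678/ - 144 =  - 21839/72 = - 303.32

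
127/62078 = 127/62078 = 0.00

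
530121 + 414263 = 944384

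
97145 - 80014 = 17131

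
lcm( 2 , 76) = 76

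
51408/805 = 7344/115 = 63.86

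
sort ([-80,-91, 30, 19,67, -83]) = [ - 91,-83,-80,  19,30, 67]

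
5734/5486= 2867/2743 = 1.05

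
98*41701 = 4086698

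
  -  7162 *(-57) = 408234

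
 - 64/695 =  - 1 + 631/695 = - 0.09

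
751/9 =83 + 4/9=   83.44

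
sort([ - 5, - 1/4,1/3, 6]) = [ - 5, - 1/4,1/3,6]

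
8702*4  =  34808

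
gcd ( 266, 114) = 38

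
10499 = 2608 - -7891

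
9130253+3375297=12505550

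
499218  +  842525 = 1341743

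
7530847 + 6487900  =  14018747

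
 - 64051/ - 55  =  64051/55 =1164.56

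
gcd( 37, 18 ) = 1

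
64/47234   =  32/23617 = 0.00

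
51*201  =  10251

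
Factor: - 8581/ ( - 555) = 3^( - 1)*5^ ( - 1 )*37^ ( - 1)*8581^1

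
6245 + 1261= 7506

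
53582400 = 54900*976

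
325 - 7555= -7230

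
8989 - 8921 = 68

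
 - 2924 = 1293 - 4217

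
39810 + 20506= 60316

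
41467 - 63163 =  - 21696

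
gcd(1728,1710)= 18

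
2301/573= 767/191 = 4.02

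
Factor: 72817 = 72817^1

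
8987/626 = 14 + 223/626= 14.36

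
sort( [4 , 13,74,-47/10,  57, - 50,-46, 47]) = [ - 50, - 46, - 47/10,4,13, 47,57,74 ]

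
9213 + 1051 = 10264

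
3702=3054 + 648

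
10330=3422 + 6908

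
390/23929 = 390/23929 = 0.02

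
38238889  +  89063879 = 127302768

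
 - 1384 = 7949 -9333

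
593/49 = 12 + 5/49 = 12.10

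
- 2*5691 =-11382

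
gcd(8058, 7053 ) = 3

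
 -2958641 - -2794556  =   - 164085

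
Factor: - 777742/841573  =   - 2^1*7^1*73^1 * 761^1*841573^( - 1)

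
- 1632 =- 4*408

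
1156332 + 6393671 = 7550003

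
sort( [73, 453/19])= [453/19, 73 ]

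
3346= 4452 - 1106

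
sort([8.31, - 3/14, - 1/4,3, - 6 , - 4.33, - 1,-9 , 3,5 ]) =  [ - 9,-6 , - 4.33 ,-1, -1/4,-3/14, 3,3, 5,8.31]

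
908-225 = 683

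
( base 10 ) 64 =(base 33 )1v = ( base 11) 59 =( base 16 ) 40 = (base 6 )144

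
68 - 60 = 8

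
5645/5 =1129  =  1129.00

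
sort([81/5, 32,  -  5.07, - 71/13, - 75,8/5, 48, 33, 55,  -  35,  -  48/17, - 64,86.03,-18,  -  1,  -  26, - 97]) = [ - 97, - 75, - 64, - 35, - 26, - 18,-71/13, - 5.07, - 48/17, - 1,  8/5 , 81/5,32 , 33, 48,55,  86.03]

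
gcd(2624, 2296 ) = 328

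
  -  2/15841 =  - 1 + 15839/15841= -0.00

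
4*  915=3660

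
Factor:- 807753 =-3^1*269251^1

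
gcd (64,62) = 2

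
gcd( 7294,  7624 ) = 2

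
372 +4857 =5229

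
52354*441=23088114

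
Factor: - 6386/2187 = -2^1*3^( - 7)*31^1*103^1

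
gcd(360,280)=40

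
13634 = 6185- - 7449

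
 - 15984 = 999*( - 16 ) 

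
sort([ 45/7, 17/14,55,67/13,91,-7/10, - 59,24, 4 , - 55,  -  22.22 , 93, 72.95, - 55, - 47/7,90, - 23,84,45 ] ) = [ - 59, - 55, - 55, - 23 ,-22.22, - 47/7 ,-7/10,17/14,4, 67/13,45/7,24, 45 , 55,72.95 , 84,90,91,93 ] 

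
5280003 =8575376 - 3295373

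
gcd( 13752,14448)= 24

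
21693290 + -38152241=-16458951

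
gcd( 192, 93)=3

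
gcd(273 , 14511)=21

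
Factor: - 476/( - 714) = 2/3 = 2^1*3^( - 1)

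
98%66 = 32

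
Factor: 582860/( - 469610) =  - 386/311 = -2^1*193^1*311^( - 1) 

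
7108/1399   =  5+ 113/1399 = 5.08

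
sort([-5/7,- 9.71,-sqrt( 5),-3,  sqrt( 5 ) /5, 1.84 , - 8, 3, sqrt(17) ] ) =[-9.71, - 8 ,-3, - sqrt(5 ), - 5/7,  sqrt(5 )/5, 1.84, 3, sqrt( 17 )]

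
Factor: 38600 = 2^3 * 5^2 * 193^1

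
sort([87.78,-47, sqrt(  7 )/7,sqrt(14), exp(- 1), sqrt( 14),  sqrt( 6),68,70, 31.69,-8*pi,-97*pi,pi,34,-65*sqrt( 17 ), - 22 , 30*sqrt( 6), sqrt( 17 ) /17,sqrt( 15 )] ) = [ - 97*pi, - 65*sqrt (17),-47, - 8 * pi, - 22,sqrt ( 17)/17,exp(-1),sqrt( 7 ) /7, sqrt( 6 ),pi, sqrt( 14), sqrt( 14),sqrt(15), 31.69 , 34,  68,70,30*sqrt( 6 ), 87.78 ] 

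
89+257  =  346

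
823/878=823/878= 0.94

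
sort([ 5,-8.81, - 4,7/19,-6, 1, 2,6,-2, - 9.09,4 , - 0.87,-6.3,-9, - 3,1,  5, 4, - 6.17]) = [ - 9.09,  -  9, - 8.81 ,-6.3,-6.17,-6,-4, - 3 ,-2 ,-0.87,  7/19  ,  1, 1, 2, 4 , 4 , 5, 5, 6]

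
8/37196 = 2/9299 = 0.00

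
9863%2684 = 1811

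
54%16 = 6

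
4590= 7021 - 2431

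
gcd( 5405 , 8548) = 1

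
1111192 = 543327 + 567865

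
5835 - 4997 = 838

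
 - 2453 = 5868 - 8321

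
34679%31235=3444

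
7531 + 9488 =17019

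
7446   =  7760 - 314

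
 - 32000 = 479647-511647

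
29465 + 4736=34201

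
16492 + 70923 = 87415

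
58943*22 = 1296746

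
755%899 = 755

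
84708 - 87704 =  - 2996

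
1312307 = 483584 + 828723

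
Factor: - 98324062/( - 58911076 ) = 2^ (  -  1)*7^(-1)*83^( - 1)*25349^( - 1 )*49162031^1  =  49162031/29455538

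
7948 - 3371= 4577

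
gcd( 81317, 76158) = 1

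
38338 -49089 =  - 10751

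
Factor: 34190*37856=2^6*5^1*7^1*13^3*263^1 = 1294296640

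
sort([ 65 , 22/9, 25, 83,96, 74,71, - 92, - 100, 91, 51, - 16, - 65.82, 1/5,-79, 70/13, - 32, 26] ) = [ - 100, - 92, - 79,  -  65.82, - 32,-16, 1/5, 22/9, 70/13, 25 , 26 , 51,65, 71,74, 83,  91, 96]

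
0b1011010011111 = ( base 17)130b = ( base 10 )5791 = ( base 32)5KV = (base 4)1122133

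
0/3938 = 0 = 0.00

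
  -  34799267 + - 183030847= - 217830114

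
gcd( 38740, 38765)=5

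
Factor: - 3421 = -11^1*311^1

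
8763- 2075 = 6688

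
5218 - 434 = 4784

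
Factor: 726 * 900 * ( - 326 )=  -  2^4*3^3*5^2*11^2*163^1= -213008400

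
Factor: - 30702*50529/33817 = - 2^1*3^2*17^1*43^1 * 4831^( - 1 )*16843^1 = -221620194/4831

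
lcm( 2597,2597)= 2597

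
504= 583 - 79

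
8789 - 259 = 8530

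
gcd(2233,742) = 7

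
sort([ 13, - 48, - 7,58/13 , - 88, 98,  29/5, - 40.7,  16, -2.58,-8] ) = [  -  88,-48, - 40.7, - 8 , - 7, - 2.58,58/13, 29/5,13, 16, 98]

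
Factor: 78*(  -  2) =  - 2^2*3^1*13^1 = - 156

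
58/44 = 1 + 7/22= 1.32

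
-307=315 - 622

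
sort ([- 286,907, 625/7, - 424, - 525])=[ - 525, - 424, - 286,625/7,907] 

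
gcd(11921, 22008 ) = 917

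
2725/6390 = 545/1278 = 0.43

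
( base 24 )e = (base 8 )16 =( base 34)e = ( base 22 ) e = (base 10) 14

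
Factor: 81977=7^3 *239^1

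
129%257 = 129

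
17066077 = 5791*2947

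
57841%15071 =12628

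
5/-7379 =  - 5/7379 = - 0.00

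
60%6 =0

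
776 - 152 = 624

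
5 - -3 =8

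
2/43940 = 1/21970 = 0.00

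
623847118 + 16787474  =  640634592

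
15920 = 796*20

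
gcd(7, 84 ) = 7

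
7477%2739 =1999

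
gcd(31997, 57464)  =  653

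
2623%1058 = 507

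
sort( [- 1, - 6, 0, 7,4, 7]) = [ - 6,-1, 0, 4,7, 7]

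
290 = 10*29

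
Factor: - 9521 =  - 9521^1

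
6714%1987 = 753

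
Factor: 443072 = 2^6 *7^1 * 23^1 * 43^1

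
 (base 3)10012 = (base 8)126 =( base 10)86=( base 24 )3E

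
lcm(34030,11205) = 918810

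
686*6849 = 4698414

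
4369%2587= 1782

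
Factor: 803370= 2^1*3^1*5^1*61^1*439^1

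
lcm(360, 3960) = 3960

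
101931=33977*3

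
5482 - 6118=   -  636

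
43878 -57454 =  - 13576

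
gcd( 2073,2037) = 3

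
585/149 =3 + 138/149 = 3.93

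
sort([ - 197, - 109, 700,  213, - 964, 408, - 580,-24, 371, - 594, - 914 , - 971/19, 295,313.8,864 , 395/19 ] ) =[ - 964 ,- 914 , - 594, - 580,- 197 ,  -  109,-971/19, - 24, 395/19,  213,  295,313.8,371,408,700, 864] 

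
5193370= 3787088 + 1406282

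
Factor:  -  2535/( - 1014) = 5/2 = 2^( - 1 )*5^1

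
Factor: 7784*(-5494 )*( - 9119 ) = 389976734224 = 2^4*7^1 *11^1*41^1 *67^1*139^1 * 829^1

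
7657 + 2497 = 10154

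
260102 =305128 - 45026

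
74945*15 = 1124175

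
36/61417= 36/61417 =0.00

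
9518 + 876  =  10394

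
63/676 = 63/676=0.09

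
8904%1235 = 259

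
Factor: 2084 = 2^2 * 521^1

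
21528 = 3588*6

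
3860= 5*772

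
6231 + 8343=14574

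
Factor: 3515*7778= 27339670 = 2^1*5^1*19^1*37^1*3889^1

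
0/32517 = 0 = 0.00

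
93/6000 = 31/2000 = 0.02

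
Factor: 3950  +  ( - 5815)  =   - 5^1* 373^1 = -  1865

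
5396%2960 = 2436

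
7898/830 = 9 + 214/415 = 9.52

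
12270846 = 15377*798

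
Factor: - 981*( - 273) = 267813 =3^3*7^1*13^1*109^1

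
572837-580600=  -  7763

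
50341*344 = 17317304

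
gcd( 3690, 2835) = 45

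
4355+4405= 8760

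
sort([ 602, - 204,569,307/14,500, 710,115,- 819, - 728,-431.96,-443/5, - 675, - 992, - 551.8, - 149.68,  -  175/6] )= [  -  992,-819 , - 728, - 675,-551.8, - 431.96,- 204, - 149.68, - 443/5, - 175/6, 307/14,  115, 500,569, 602,710]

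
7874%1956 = 50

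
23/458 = 23/458 = 0.05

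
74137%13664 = 5817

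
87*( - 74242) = - 6459054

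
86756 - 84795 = 1961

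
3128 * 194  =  606832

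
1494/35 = 1494/35 = 42.69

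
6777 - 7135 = - 358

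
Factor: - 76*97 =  - 2^2*19^1*97^1=   -7372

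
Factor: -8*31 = -2^3*31^1 = - 248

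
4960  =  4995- 35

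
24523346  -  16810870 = 7712476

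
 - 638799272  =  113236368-752035640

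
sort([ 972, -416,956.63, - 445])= [- 445, - 416,956.63,972]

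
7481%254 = 115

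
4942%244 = 62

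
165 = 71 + 94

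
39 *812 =31668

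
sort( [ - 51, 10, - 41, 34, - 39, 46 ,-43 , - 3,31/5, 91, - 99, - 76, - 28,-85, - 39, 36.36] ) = [ - 99,  -  85, - 76, - 51,  -  43, - 41, - 39, - 39,-28, - 3,31/5, 10, 34, 36.36, 46,91 ]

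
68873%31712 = 5449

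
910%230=220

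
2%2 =0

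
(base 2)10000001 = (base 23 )5E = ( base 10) 129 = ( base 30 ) 49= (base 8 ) 201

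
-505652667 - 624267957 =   -  1129920624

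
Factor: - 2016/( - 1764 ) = 2^3*7^( - 1) = 8/7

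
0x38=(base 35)1L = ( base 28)20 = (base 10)56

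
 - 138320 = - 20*6916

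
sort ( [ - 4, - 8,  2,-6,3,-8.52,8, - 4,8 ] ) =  [ - 8.52,- 8, - 6, - 4, - 4,  2,  3, 8 , 8]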